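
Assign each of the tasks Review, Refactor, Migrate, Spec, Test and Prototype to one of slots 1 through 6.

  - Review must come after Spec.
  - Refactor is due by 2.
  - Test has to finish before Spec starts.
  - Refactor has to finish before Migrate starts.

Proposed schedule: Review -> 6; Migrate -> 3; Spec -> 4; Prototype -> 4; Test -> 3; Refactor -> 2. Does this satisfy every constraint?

Yes

Refactor is due by 2 — holds.
Review must come after Spec — holds.
Test has to finish before Spec starts — holds.
Refactor has to finish before Migrate starts — holds.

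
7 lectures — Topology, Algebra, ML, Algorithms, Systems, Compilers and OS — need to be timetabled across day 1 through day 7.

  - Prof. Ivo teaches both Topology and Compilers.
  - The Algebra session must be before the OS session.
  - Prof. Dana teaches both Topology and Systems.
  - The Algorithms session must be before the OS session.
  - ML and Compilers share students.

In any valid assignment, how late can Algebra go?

day 6

Downstream work caps Algebra at day 6.
Algebra at day 6 is achievable: Algebra -> day 6, Compilers -> day 2, OS -> day 7, Topology -> day 1, Algorithms -> day 1, ML -> day 1, Systems -> day 2.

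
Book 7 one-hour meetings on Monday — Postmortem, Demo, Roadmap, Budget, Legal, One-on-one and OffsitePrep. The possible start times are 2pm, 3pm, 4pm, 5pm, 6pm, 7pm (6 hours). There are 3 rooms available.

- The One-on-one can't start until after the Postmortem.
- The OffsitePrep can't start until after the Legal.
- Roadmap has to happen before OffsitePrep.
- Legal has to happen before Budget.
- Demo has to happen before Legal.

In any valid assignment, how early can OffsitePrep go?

Precedence pushes OffsitePrep to at least 4pm.
OffsitePrep at 4pm is achievable: Legal=3pm, One-on-one=3pm, Roadmap=2pm, OffsitePrep=4pm, Demo=2pm, Postmortem=2pm, Budget=4pm.

4pm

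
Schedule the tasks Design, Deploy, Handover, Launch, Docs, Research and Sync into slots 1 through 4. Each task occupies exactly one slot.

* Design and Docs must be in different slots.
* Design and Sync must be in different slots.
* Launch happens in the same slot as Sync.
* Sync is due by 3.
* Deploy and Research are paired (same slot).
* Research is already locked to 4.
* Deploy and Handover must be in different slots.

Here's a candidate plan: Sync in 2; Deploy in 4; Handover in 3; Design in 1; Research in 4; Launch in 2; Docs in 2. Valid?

Launch happens in the same slot as Sync — holds.
Design and Docs must be in different slots — holds.
Deploy and Handover must be in different slots — holds.
Deploy and Research are paired (same slot) — holds.
Sync is due by 3 — holds.
Design and Sync must be in different slots — holds.
Research is already locked to 4 — holds.

Yes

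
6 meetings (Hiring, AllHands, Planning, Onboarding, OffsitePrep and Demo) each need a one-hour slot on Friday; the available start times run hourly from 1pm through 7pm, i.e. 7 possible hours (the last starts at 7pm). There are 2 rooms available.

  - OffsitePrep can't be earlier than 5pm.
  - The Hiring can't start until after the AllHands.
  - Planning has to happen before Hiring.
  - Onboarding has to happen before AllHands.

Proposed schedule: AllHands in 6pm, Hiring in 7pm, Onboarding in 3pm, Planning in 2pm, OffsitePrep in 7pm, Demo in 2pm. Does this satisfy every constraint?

Valid

Planning has to happen before Hiring — holds.
The Hiring can't start until after the AllHands — holds.
OffsitePrep can't be earlier than 5pm — holds.
Onboarding has to happen before AllHands — holds.
There are 2 rooms available — holds.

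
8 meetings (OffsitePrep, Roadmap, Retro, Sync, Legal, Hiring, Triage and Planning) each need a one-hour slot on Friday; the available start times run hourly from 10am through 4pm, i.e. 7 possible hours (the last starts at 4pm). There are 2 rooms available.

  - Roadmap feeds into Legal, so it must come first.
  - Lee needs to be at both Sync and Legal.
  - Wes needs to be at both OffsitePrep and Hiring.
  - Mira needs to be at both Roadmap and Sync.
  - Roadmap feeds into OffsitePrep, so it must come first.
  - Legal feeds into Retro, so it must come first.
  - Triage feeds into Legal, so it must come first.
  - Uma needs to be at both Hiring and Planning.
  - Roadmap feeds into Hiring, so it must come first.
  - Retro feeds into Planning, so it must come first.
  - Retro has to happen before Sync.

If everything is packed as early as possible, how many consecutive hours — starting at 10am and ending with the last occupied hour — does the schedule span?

4 hours

The precedence chain requires at least 4 distinct hours.
With at most 2 per hour and 8 meetings, at least 4 hours are needed.
4 works (last occupied hour: 1pm): for example OffsitePrep in 11am, Triage in 10am, Sync in 1pm, Roadmap in 10am, Planning in 1pm, Hiring in 12pm, Retro in 12pm, Legal in 11am.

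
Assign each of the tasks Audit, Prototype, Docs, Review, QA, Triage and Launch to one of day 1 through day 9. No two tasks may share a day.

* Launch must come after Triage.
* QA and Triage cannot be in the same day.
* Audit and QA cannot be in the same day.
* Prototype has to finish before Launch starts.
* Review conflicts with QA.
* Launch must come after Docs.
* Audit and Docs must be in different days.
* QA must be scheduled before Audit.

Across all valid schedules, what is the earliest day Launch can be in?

day 4

Precedence pushes Launch to at least day 2.
Launch at day 4 is achievable: Docs -> day 2; Audit -> day 6; Triage -> day 3; Review -> day 7; Launch -> day 4; QA -> day 5; Prototype -> day 1.
Nothing earlier works — the conflict and capacity constraints rule out every day before day 4.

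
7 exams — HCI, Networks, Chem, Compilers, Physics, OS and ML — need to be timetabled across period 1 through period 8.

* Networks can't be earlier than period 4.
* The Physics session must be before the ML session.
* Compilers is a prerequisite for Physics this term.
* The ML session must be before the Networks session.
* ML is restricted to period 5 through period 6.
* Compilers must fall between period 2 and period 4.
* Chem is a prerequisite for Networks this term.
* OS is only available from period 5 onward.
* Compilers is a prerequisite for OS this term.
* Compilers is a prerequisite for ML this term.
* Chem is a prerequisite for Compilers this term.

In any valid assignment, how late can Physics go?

period 5

Precedence pushes Physics to at least period 3; downstream work caps Physics at period 5.
Physics at period 5 is achievable: Compilers=period 2; Physics=period 5; Chem=period 1; ML=period 6; HCI=period 1; Networks=period 7; OS=period 5.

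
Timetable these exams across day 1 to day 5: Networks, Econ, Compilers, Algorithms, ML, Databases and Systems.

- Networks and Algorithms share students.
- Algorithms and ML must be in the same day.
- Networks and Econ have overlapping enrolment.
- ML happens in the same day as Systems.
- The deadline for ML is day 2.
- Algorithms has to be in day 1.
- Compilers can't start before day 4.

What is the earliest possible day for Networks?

day 2

Networks at day 2 is achievable: Compilers in day 4, Econ in day 1, ML in day 1, Algorithms in day 1, Databases in day 1, Systems in day 1, Networks in day 2.
Nothing earlier works — the conflict constraints rule out every day before day 2.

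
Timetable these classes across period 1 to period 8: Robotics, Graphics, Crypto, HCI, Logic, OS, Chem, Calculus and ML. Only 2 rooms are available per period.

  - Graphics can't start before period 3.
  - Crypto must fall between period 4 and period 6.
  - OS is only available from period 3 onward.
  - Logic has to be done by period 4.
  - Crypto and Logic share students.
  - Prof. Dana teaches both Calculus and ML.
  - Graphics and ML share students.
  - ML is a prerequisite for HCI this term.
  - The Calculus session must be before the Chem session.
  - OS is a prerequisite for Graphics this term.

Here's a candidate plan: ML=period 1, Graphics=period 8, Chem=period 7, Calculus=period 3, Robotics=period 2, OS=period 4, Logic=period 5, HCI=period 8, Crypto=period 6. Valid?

OS is only available from period 3 onward — holds.
Prof. Dana teaches both Calculus and ML — holds.
Logic has to be done by period 4 — violated.
OS is a prerequisite for Graphics this term — holds.
Only 2 rooms are available per period — holds.
ML is a prerequisite for HCI this term — holds.
The Calculus session must be before the Chem session — holds.
Graphics and ML share students — holds.
Graphics can't start before period 3 — holds.
Crypto must fall between period 4 and period 6 — holds.
Crypto and Logic share students — holds.

No. Logic has to be done by period 4 is not satisfied.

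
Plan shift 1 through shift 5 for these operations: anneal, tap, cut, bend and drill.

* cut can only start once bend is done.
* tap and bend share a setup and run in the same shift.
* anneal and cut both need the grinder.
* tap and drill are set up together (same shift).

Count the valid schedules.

40

Splitting on anneal: it can be shift 1 (10), shift 2 (9), shift 3 (8), shift 4 (7), shift 5 (6). Listing each branch's schedules as (tap, cut, bend, drill) by shift number:
anneal=shift 1: (1,2,1,1) (1,3,1,1) (1,4,1,1) (1,5,1,1) (2,3,2,2) (2,4,2,2) (2,5,2,2) (3,4,3,3) (3,5,3,3) (4,5,4,4) — 10.
anneal=shift 2: (1,3,1,1) (1,4,1,1) (1,5,1,1) (2,3,2,2) (2,4,2,2) (2,5,2,2) (3,4,3,3) (3,5,3,3) (4,5,4,4) — 9.
anneal=shift 3: (1,2,1,1) (1,4,1,1) (1,5,1,1) (2,4,2,2) (2,5,2,2) (3,4,3,3) (3,5,3,3) (4,5,4,4) — 8.
anneal=shift 4: (1,2,1,1) (1,3,1,1) (1,5,1,1) (2,3,2,2) (2,5,2,2) (3,5,3,3) (4,5,4,4) — 7.
anneal=shift 5: (1,2,1,1) (1,3,1,1) (1,4,1,1) (2,3,2,2) (2,4,2,2) (3,4,3,3) — 6.
Summing: 10 + 9 + 8 + 7 + 6 = 40.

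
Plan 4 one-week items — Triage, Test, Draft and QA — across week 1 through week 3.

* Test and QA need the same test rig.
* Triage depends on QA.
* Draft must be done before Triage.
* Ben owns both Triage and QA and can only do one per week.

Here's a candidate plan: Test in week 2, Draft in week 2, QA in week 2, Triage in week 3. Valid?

No. Test and QA need the same test rig is not satisfied.

Triage depends on QA — holds.
Test and QA need the same test rig — violated.
Ben owns both Triage and QA and can only do one per week — holds.
Draft must be done before Triage — holds.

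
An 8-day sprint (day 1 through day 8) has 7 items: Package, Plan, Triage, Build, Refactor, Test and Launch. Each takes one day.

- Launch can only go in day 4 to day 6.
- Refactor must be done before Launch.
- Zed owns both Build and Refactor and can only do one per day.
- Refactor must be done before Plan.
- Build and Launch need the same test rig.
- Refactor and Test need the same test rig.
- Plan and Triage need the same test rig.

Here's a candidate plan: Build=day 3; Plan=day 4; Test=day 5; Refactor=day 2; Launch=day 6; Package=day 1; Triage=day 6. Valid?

Launch can only go in day 4 to day 6 — holds.
Build and Launch need the same test rig — holds.
Refactor must be done before Launch — holds.
Plan and Triage need the same test rig — holds.
Refactor and Test need the same test rig — holds.
Refactor must be done before Plan — holds.
Zed owns both Build and Refactor and can only do one per day — holds.

Valid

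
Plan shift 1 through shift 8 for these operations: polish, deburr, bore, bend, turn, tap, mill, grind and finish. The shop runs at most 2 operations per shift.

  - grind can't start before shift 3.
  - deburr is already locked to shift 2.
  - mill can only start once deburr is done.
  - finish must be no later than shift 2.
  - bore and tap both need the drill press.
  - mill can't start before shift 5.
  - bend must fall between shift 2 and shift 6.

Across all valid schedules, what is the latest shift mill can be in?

shift 8

Mill is available from shift 5.
mill at shift 8 is achievable: bore=shift 3; grind=shift 3; mill=shift 8; polish=shift 1; bend=shift 2; turn=shift 4; tap=shift 4; deburr=shift 2; finish=shift 1.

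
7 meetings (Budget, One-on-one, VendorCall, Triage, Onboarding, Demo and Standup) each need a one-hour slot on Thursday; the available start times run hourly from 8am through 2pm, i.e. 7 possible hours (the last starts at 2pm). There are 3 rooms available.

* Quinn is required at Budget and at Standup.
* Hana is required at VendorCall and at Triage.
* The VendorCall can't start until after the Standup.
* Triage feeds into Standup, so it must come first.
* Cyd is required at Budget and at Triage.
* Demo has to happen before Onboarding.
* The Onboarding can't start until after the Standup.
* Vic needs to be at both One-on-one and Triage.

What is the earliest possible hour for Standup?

Precedence pushes Standup to at least 9am; downstream work caps Standup at 1pm.
Standup at 9am is achievable: Budget=10am, Demo=8am, Standup=9am, Onboarding=10am, One-on-one=9am, Triage=8am, VendorCall=10am.

9am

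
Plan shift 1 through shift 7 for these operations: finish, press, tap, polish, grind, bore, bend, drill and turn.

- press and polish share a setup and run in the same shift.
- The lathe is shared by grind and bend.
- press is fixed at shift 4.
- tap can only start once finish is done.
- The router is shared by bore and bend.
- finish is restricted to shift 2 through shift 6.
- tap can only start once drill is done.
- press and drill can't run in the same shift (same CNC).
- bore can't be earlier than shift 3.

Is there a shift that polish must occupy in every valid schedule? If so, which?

shift 4

Polish must be in the same shift as press, which can't be before shift 4, so polish is at least shift 4; polish must be in the same shift as press, which can't be after shift 4, so polish is at most shift 4.
So polish is pinned to shift 4.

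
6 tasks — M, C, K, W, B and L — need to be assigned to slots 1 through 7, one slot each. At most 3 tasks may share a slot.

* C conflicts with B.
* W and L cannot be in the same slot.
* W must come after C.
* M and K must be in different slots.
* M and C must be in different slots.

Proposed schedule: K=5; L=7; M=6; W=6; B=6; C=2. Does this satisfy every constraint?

Yes, all constraints hold

M and K must be in different slots — holds.
C conflicts with B — holds.
W and L cannot be in the same slot — holds.
W must come after C — holds.
At most 3 tasks may share a slot — holds.
M and C must be in different slots — holds.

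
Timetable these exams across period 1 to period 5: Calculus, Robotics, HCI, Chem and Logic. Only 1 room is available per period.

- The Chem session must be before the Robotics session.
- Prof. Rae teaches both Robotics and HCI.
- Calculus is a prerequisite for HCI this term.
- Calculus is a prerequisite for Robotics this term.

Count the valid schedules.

25

Splitting on Calculus: it can be period 1 (12), period 2 (9), period 3 (4). Listing each branch's schedules as (Robotics, HCI, Chem, Logic) by period number:
Calculus=period 1: (3,4,2,5) (3,5,2,4) (4,2,3,5) (4,3,2,5) (4,5,2,3) (4,5,3,2) (5,2,3,4) (5,2,4,3) (5,3,2,4) (5,3,4,2) (5,4,2,3) (5,4,3,2) — 12.
Calculus=period 2: (3,4,1,5) (3,5,1,4) (4,3,1,5) (4,5,1,3) (4,5,3,1) (5,3,1,4) (5,3,4,1) (5,4,1,3) (5,4,3,1) — 9.
Calculus=period 3: (4,5,1,2) (4,5,2,1) (5,4,1,2) (5,4,2,1) — 4.
Summing: 12 + 9 + 4 = 25.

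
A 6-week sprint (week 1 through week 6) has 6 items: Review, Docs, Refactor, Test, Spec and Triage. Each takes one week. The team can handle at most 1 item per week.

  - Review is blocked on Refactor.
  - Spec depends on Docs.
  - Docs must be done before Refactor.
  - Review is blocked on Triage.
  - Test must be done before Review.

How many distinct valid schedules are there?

52

Splitting on Review: it can be week 5 (12), week 6 (40). Listing each branch's schedules as (Docs, Refactor, Test, Spec, Triage) by week number:
Review=week 5: (1,2,3,6,4) (1,2,4,6,3) (1,3,2,6,4) (1,3,4,6,2) (1,4,2,6,3) (1,4,3,6,2) (2,3,1,6,4) (2,3,4,6,1) (2,4,1,6,3) (2,4,3,6,1) (3,4,1,6,2) (3,4,2,6,1) — 12.
Review=week 6: (1,2,3,4,5) (1,2,3,5,4) (1,2,4,3,5) (1,2,4,5,3) (1,2,5,3,4) (1,2,5,4,3) (1,3,2,4,5) (1,3,2,5,4) (1,3,4,2,5) (1,3,4,5,2) (1,3,5,2,4) (1,3,5,4,2) (1,4,2,3,5) (1,4,2,5,3) (1,4,3,2,5) (1,4,3,5,2) (1,4,5,2,3) (1,4,5,3,2) (1,5,2,3,4) (1,5,2,4,3) (1,5,3,2,4) (1,5,3,4,2) (1,5,4,2,3) (1,5,4,3,2) (2,3,1,4,5) (2,3,1,5,4) (2,3,4,5,1) (2,3,5,4,1) (2,4,1,3,5) (2,4,1,5,3) (2,4,3,5,1) (2,4,5,3,1) (2,5,1,3,4) (2,5,1,4,3) (2,5,3,4,1) (2,5,4,3,1) (3,4,1,5,2) (3,4,2,5,1) (3,5,1,4,2) (3,5,2,4,1) — 40.
Summing: 12 + 40 = 52.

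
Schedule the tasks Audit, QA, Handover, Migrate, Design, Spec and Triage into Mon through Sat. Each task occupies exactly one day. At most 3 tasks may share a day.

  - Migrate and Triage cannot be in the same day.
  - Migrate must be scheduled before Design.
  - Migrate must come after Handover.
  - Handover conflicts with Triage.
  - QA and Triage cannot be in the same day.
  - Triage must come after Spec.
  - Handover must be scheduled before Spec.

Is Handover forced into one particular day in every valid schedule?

Handover can be Mon (e.g. Audit in Mon; Triage in Wed; Migrate in Tue; Spec in Tue; Handover in Mon; Design in Wed; QA in Mon) or Tue (e.g. QA in Mon, Design in Thu, Handover in Tue, Spec in Wed, Migrate in Wed, Audit in Mon, Triage in Thu).

No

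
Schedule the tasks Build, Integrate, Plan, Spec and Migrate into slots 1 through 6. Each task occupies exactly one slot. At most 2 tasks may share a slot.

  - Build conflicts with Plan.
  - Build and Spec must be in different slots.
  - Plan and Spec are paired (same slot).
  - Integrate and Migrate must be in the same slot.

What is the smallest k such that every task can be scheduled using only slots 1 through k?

3

With at most 2 per slot and 5 tasks, at least 3 slots are needed.
3 works (last occupied slot: 3): for example Build=1, Integrate=2, Migrate=2, Plan=3, Spec=3.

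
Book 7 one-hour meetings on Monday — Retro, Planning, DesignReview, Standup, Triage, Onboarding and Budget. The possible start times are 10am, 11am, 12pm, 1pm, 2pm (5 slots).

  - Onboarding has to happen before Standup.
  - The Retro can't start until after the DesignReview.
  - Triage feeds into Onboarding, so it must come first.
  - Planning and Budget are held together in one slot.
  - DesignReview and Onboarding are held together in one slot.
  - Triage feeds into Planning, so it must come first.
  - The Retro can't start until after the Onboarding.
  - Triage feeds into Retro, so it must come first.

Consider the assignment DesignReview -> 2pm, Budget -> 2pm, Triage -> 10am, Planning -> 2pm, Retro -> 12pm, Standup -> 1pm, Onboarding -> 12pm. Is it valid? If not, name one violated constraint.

Triage feeds into Planning, so it must come first — holds.
Onboarding has to happen before Standup — holds.
Triage feeds into Retro, so it must come first — holds.
The Retro can't start until after the DesignReview — violated.
The Retro can't start until after the Onboarding — violated.
Triage feeds into Onboarding, so it must come first — holds.
DesignReview and Onboarding are held together in one slot — violated.
Planning and Budget are held together in one slot — holds.

No — it violates: The Retro can't start until after the DesignReview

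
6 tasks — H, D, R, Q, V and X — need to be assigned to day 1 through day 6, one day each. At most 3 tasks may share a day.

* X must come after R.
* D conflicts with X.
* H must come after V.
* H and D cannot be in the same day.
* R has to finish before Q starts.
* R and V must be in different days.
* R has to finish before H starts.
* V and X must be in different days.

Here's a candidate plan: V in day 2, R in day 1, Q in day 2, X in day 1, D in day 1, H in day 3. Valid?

X must come after R — violated.
At most 3 tasks may share a day — holds.
V and X must be in different days — holds.
H must come after V — holds.
R has to finish before H starts — holds.
H and D cannot be in the same day — holds.
R and V must be in different days — holds.
D conflicts with X — violated.
R has to finish before Q starts — holds.

Invalid. D conflicts with X.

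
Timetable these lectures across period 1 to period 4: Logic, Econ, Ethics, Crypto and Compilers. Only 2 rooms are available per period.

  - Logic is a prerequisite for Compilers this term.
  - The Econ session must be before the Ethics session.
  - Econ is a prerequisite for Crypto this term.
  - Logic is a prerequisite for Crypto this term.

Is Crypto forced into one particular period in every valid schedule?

No

Crypto can be period 2 (e.g. Ethics -> period 2, Crypto -> period 2, Logic -> period 1, Compilers -> period 3, Econ -> period 1) or period 3 (e.g. Crypto in period 3; Compilers in period 2; Logic in period 1; Ethics in period 2; Econ in period 1).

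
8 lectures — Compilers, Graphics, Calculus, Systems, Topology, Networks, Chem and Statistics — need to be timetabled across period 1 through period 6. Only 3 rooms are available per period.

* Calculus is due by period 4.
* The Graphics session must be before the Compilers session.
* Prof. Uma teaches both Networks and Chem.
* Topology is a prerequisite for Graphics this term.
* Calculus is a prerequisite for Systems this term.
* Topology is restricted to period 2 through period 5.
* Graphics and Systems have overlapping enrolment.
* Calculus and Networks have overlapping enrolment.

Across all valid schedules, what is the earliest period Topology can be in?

period 2

Topology is available from period 2; Topology's own window allows nothing later than period 5; downstream work caps Topology at period 4.
Topology at period 2 is achievable: Systems in period 2, Graphics in period 3, Calculus in period 1, Compilers in period 4, Topology in period 2, Chem in period 1, Statistics in period 1, Networks in period 2.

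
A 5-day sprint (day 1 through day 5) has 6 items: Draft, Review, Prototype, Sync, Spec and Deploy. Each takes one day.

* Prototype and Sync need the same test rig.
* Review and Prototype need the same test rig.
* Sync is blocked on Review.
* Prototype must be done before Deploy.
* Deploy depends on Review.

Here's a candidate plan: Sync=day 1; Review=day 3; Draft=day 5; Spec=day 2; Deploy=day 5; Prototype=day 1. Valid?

Invalid. Prototype and Sync need the same test rig.

Prototype and Sync need the same test rig — violated.
Deploy depends on Review — holds.
Review and Prototype need the same test rig — holds.
Prototype must be done before Deploy — holds.
Sync is blocked on Review — violated.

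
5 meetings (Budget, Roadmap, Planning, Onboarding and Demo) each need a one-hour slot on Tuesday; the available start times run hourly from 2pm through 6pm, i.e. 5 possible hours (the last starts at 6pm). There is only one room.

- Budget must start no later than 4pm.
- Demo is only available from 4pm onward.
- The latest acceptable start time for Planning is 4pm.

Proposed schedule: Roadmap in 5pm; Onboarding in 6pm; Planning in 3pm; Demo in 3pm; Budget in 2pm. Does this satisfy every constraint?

Budget must start no later than 4pm — holds.
Demo is only available from 4pm onward — violated.
There is only one room — violated.
The latest acceptable start time for Planning is 4pm — holds.

No — it violates: Demo is only available from 4pm onward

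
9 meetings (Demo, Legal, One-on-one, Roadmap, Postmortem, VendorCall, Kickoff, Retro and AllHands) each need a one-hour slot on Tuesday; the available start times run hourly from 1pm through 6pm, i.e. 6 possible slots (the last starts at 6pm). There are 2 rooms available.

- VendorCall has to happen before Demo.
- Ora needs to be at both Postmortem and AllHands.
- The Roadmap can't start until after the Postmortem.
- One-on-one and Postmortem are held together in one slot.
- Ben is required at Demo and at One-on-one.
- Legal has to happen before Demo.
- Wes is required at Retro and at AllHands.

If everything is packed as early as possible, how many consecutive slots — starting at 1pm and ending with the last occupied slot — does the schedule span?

5

The precedence chain requires at least 2 distinct slots.
With at most 2 per slot and 9 meetings, at least 5 slots are needed.
5 works (last occupied slot: 5pm): for example Roadmap in 4pm, Demo in 2pm, Retro in 4pm, AllHands in 5pm, One-on-one in 3pm, Postmortem in 3pm, VendorCall in 1pm, Kickoff in 2pm, Legal in 1pm.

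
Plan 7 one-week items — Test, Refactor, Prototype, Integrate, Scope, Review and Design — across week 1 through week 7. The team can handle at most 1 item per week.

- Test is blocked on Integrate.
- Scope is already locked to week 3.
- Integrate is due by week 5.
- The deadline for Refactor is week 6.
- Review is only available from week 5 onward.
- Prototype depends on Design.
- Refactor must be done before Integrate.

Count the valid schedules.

Splitting on Test: it can be week 4 (3), week 5 (6), week 6 (9), week 7 (9). Listing each branch's schedules as (Refactor, Prototype, Integrate, Scope, Review, Design) by week number:
Test=week 4: (1,6,2,3,7,5) (1,7,2,3,5,6) (1,7,2,3,6,5) — 3.
Test=week 5: (1,6,2,3,7,4) (1,6,4,3,7,2) (1,7,2,3,6,4) (1,7,4,3,6,2) (2,6,4,3,7,1) (2,7,4,3,6,1) — 6.
Test=week 6: (1,4,5,3,7,2) (1,5,2,3,7,4) (1,5,4,3,7,2) (1,7,2,3,5,4) (1,7,4,3,5,2) (2,4,5,3,7,1) (2,5,4,3,7,1) (2,7,4,3,5,1) (4,2,5,3,7,1) — 9.
Test=week 7: (1,4,5,3,6,2) (1,5,2,3,6,4) (1,5,4,3,6,2) (1,6,2,3,5,4) (1,6,4,3,5,2) (2,4,5,3,6,1) (2,5,4,3,6,1) (2,6,4,3,5,1) (4,2,5,3,6,1) — 9.
Summing: 3 + 6 + 9 + 9 = 27.

27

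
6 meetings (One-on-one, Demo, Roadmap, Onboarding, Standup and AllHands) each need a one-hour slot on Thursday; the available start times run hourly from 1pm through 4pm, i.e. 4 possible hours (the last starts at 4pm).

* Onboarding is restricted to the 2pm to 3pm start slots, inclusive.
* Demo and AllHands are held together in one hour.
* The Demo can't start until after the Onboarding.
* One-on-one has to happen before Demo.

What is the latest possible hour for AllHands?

4pm

AllHands must be in the same hour as Demo, which can't be before 3pm, so AllHands is at least 3pm.
AllHands at 4pm is achievable: One-on-one -> 1pm, Roadmap -> 1pm, AllHands -> 4pm, Demo -> 4pm, Onboarding -> 2pm, Standup -> 1pm.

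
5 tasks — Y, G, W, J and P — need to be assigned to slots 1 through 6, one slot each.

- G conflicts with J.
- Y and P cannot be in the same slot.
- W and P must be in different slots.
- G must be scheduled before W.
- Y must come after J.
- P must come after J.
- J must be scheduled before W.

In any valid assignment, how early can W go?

3

Precedence pushes W to at least 2.
W at 3 is achievable: Y in 2, J in 1, W in 3, G in 2, P in 4.
Nothing earlier works — the conflict constraints rule out every slot before 3.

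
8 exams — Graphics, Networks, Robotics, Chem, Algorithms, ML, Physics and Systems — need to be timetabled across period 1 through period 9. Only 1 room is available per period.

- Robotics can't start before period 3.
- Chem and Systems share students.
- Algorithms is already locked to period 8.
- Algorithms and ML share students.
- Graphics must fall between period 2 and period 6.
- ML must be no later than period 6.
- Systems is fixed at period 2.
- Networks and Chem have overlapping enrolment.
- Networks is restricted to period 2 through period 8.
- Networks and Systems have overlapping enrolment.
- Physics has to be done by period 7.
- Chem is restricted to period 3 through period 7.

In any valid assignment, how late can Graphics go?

Graphics is available from period 2; Graphics's own window allows nothing later than period 6.
Graphics at period 6 is achievable: Networks=period 4, Physics=period 7, Robotics=period 5, Graphics=period 6, Chem=period 3, Systems=period 2, ML=period 1, Algorithms=period 8.

period 6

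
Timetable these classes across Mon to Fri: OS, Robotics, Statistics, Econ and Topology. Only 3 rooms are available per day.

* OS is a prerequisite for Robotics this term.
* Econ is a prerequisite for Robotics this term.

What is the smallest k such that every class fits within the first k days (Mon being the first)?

The precedence chain requires at least 2 distinct days.
With at most 3 per day and 5 classes, at least 2 days are needed.
2 works (last occupied day: Tue): for example Econ -> Mon; OS -> Mon; Topology -> Tue; Statistics -> Mon; Robotics -> Tue.

2 days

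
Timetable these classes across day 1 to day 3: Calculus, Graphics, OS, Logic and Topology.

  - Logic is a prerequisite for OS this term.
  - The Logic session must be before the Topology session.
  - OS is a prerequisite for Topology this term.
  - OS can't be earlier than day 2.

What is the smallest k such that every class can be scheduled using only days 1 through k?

3

The precedence chain requires at least 3 distinct days.
3 works (last occupied day: day 3): for example Graphics in day 1, Calculus in day 1, Topology in day 3, Logic in day 1, OS in day 2.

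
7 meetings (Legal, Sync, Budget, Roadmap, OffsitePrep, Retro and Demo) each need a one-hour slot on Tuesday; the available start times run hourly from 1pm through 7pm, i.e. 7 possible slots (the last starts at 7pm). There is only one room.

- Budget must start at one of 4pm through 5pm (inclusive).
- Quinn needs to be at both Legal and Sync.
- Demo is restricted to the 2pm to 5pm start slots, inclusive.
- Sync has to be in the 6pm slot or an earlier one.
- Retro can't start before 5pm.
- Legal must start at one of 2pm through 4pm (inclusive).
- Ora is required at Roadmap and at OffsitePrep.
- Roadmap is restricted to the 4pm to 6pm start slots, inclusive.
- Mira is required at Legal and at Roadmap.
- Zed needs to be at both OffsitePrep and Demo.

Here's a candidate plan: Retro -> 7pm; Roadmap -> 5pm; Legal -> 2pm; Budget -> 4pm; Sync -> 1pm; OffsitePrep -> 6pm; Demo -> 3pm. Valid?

Valid

Budget must start at one of 4pm through 5pm (inclusive) — holds.
Sync has to be in the 6pm slot or an earlier one — holds.
Quinn needs to be at both Legal and Sync — holds.
Demo is restricted to the 2pm to 5pm start slots, inclusive — holds.
Legal must start at one of 2pm through 4pm (inclusive) — holds.
Zed needs to be at both OffsitePrep and Demo — holds.
Roadmap is restricted to the 4pm to 6pm start slots, inclusive — holds.
Retro can't start before 5pm — holds.
Ora is required at Roadmap and at OffsitePrep — holds.
Mira is required at Legal and at Roadmap — holds.
There is only one room — holds.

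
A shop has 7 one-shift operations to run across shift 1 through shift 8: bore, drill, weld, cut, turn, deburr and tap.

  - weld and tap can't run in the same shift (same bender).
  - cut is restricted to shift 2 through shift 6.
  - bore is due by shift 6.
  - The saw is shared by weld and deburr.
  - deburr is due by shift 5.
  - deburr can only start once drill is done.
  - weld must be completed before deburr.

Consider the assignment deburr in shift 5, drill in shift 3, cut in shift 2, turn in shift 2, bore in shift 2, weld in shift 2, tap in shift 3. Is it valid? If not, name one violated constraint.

Yes, all constraints hold

cut is restricted to shift 2 through shift 6 — holds.
weld and tap can't run in the same shift (same bender) — holds.
bore is due by shift 6 — holds.
weld must be completed before deburr — holds.
The saw is shared by weld and deburr — holds.
deburr is due by shift 5 — holds.
deburr can only start once drill is done — holds.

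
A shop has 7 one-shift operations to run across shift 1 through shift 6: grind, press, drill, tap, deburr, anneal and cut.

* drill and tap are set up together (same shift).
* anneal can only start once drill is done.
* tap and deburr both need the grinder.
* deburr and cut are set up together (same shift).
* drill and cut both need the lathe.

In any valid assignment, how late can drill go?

shift 5

Downstream work caps drill at shift 5.
drill at shift 5 is achievable: deburr -> shift 1; grind -> shift 1; anneal -> shift 6; tap -> shift 5; press -> shift 1; drill -> shift 5; cut -> shift 1.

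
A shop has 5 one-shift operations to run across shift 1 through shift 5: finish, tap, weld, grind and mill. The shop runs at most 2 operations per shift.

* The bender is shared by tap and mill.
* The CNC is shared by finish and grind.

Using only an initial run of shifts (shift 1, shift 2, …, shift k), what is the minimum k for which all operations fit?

With at most 2 per shift and 5 operations, at least 3 shifts are needed.
3 works (last occupied shift: shift 3): for example mill -> shift 3, tap -> shift 1, grind -> shift 2, weld -> shift 2, finish -> shift 1.

3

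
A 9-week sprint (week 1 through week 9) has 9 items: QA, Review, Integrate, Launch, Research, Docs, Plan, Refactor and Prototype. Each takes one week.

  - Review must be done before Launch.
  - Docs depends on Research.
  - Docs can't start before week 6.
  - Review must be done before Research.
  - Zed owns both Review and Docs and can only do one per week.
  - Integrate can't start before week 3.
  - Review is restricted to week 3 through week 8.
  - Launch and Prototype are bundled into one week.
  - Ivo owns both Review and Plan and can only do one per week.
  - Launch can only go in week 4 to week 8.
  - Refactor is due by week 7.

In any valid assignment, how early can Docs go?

Docs is available from week 6.
Docs at week 6 is achievable: Refactor=week 1; Plan=week 1; QA=week 1; Launch=week 4; Docs=week 6; Research=week 4; Integrate=week 3; Prototype=week 4; Review=week 3.

week 6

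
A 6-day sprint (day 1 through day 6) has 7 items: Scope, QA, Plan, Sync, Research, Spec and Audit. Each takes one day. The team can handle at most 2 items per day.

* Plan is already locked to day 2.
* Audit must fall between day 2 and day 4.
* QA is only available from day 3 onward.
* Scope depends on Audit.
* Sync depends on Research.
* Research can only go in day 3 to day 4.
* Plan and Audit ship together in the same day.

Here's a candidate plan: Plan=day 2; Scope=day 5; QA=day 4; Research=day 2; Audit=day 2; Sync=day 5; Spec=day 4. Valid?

No. Research can only go in day 3 to day 4 is not satisfied.

Audit must fall between day 2 and day 4 — holds.
QA is only available from day 3 onward — holds.
Plan is already locked to day 2 — holds.
Research can only go in day 3 to day 4 — violated.
Scope depends on Audit — holds.
Sync depends on Research — holds.
The team can handle at most 2 items per day — violated.
Plan and Audit ship together in the same day — holds.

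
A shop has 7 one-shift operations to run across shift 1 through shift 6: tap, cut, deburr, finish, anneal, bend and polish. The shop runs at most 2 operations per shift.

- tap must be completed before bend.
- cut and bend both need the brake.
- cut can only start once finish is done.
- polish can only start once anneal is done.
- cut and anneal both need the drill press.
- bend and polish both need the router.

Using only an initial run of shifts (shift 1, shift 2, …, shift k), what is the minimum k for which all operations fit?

The precedence chain requires at least 2 distinct shifts.
With at most 2 per shift and 7 operations, at least 4 shifts are needed.
4 works (last occupied shift: shift 4): for example tap=shift 1, finish=shift 1, cut=shift 2, polish=shift 4, deburr=shift 2, bend=shift 3, anneal=shift 3.

4 shifts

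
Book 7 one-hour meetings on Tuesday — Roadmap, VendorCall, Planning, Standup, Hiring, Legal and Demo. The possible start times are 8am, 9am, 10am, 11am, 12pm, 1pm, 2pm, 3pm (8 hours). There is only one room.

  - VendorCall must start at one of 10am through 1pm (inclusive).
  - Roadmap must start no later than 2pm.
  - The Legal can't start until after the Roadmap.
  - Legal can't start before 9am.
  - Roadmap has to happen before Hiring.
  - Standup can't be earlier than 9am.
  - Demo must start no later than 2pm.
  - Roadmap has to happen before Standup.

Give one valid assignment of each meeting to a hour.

VendorCall in 10am, Standup in 9am, Demo in 12pm, Roadmap in 8am, Legal in 11am, Hiring in 1pm, Planning in 2pm

Checking: Roadmap(8am) before Hiring(1pm); Roadmap(8am) before Standup(9am); Roadmap(8am) before Legal(11am); Demo=12pm in [8am,2pm]; Standup=9am in [9am,3pm]; VendorCall=10am in [10am,1pm]; Roadmap=8am in [8am,2pm]; Legal=11am in [9am,3pm]; max 1 per hour (cap 1).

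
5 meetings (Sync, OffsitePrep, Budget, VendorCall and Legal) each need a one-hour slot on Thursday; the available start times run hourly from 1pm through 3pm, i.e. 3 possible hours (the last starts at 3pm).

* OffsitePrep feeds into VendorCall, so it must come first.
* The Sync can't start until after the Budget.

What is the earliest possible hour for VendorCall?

2pm

Precedence pushes VendorCall to at least 2pm.
VendorCall at 2pm is achievable: OffsitePrep in 1pm, Budget in 1pm, Sync in 2pm, VendorCall in 2pm, Legal in 1pm.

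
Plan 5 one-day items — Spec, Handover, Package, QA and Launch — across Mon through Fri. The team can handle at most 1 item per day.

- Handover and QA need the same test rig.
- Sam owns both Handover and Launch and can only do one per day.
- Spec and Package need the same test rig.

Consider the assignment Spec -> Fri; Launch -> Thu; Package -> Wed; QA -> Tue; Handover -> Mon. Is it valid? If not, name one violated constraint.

Sam owns both Handover and Launch and can only do one per day — holds.
The team can handle at most 1 item per day — holds.
Spec and Package need the same test rig — holds.
Handover and QA need the same test rig — holds.

Yes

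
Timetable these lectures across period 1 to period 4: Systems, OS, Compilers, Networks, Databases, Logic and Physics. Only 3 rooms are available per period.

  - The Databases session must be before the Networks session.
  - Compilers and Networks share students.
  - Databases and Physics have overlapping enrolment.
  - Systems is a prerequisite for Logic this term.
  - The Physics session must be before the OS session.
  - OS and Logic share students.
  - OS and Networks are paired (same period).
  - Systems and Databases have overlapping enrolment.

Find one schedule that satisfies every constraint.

Systems -> period 1; Logic -> period 2; Physics -> period 1; Networks -> period 3; Databases -> period 2; OS -> period 3; Compilers -> period 1

Checking: Physics(period 1) before OS(period 3); Databases(period 2) before Networks(period 3); Systems(period 1) before Logic(period 2); Databases(period 2) != Physics(period 1); Systems(period 1) != Databases(period 2); OS(period 3) != Logic(period 2); Compilers(period 1) != Networks(period 3); OS = Networks = period 3; max 3 per period (cap 3).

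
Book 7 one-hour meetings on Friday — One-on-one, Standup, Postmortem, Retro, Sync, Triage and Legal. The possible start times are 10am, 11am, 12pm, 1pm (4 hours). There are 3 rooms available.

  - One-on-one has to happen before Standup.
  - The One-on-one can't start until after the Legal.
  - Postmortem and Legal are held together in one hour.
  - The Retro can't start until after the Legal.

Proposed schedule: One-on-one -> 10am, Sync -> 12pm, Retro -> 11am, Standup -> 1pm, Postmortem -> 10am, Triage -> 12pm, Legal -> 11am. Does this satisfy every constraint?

Invalid. The One-on-one can't start until after the Legal.

Postmortem and Legal are held together in one hour — violated.
There are 3 rooms available — holds.
The Retro can't start until after the Legal — violated.
The One-on-one can't start until after the Legal — violated.
One-on-one has to happen before Standup — holds.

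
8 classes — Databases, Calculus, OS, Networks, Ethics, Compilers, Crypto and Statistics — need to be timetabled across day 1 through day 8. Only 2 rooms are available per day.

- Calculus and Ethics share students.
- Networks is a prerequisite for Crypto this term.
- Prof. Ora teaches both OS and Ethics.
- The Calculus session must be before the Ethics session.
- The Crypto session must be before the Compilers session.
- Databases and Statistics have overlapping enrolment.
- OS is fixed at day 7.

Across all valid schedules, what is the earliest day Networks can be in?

day 1

Downstream work caps Networks at day 6.
Networks at day 1 is achievable: Statistics=day 4, Ethics=day 2, Networks=day 1, Crypto=day 2, Compilers=day 3, Calculus=day 1, Databases=day 3, OS=day 7.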